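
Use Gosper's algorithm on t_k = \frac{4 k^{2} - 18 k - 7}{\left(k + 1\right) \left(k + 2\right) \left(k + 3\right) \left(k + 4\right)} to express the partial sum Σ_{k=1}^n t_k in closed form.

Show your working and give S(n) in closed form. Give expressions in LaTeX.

S(n) = \frac{n \left(- n^{2} - 105 n - 146\right)}{24 \left(n^{3} + 9 n^{2} + 26 n + 24\right)}

The ratio is (k + 1)*(18*k - 4*(k + 1)**2 + 25)/((k + 5)*(-4*k**2 + 18*k + 7)).
Factor: A=k + 1; B=k + 5; C=k**2 - 9*k/2 - 7/4.
Key eq: (k + 1)·f(k+1) = (k + 4)·f(k) + (k**2 - 9*k/2 - 7/4).
From deg A=1, deg B=1, deg C=2: d=3.
Coefficient equations give f(k) = -k*(k**2 + 18*k + 2)/12.
So s_k = (B(k−1)f/C)·t_k = (-k*(k + 4)*(k**2 + 18*k + 2)/(3*(4*k**2 - 18*k - 7)))·t_k = k*(-k**2 - 18*k - 2)/(3*(k + 1)*(k + 2)*(k + 3)).
Check: Δs_k = (4*k**2 - 18*k - 7)/(k**4 + 10*k**3 + 35*k**2 + 50*k + 24). ✓
Telescope: S(n) = s_(n+1) − s_(1) = (-n**3 - 21*n**2 - 41*n - 21)/(3*(n**3 + 9*n**2 + 26*n + 24)) − (-7/24) = n*(-n**2 - 105*n - 146)/(24*(n**3 + 9*n**2 + 26*n + 24)).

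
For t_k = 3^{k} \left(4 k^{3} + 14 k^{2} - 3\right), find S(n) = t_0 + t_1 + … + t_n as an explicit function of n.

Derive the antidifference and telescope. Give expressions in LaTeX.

S(n) = 6 \cdot 3^{n} n^{3} + 12 \cdot 3^{n} n^{2} - 3 \cdot 3^{n} n - 3

Step 1: r(k) = 3*(4*(k + 1)**3 + 14*(k + 1)**2 - 3)/(4*k**3 + 14*k**2 - 3).
Normal form (A,B,C) = (3, 1, k**3 + 7*k**2/2 - 3/4).
Need (3)·f(k+1) − (1)·f(k) = k**3 + 7*k**2/2 - 3/4.
Bound: deg f ≤ 3.
Coefficient equations give f(k) = (k - 1)*(2*k**2 - 3)/4.
R(k) = B(k−1)·f(k)/C(k) = (k - 1)*(2*k**2 - 3)/((2*k + 1)*(2*k**2 + 6*k - 3)); s_k = R·t_k = 3**k*(2*k**3 - 2*k**2 - 3*k + 3).
Verify: 3**k*(4*k**3 + 14*k**2 - 3) matches t_k.
Telescope: S(n) = s_(n+1) − s_(0) = 3**(n + 1)*n*(2*n**2 + 4*n - 1) − (3) = 6*3**n*n**3 + 12*3**n*n**2 - 3*3**n*n - 3.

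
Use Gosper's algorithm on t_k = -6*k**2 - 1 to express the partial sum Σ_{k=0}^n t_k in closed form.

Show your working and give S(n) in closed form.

S(n) = -2*n**3 - 3*n**2 - 2*n - 1

r(k) = (6*(k + 1)**2 + 1)/(6*k**2 + 1) after simplifying.
Gosper form: A/B · C(k+1)/C(k) with A=1, B=1, C=k**2 + 1/6.
Set up (1)·f(k+1) − (1)·f(k) − (k**2 + 1/6) = 0.
d = 3 from the (0,0,2) case.
Solving with deg f ≤ 3: f(k) = k*(2*k**2 - 3*k + 2)/6.
Then R = B(k−1)f/C = k*(2*k**2 - 3*k + 2)/(6*k**2 + 1), so s_k = R(k)·t_k = k*(-2*k**2 + 3*k - 2).
Check: Δs_k = -6*k**2 - 1. ✓
Σ_(k=0)^n t_k = s_(n+1) − s_(0) = (-2*n**3 - 3*n**2 - 2*n - 1) − (0), i.e. -2*n**3 - 3*n**2 - 2*n - 1.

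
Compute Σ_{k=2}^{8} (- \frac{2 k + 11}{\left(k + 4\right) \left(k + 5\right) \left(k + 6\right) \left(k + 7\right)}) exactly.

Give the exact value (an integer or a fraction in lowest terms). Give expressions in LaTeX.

r(k) = (k + 4)*(2*k + 13)/((k + 8)*(2*k + 11)) after simplifying.
So A=k + 4 and B=k + 8, with C=k + 11/2.
Need (k + 4)·f(k+1) − (k + 7)·f(k) = k + 11/2.
deg f ≤ 3 (via 1,1,1).
Match coefficients ⇒ f(k) = k*(k + 5)*(k + 10)/48.
Certificate R = B(k−1)f/C = k*(k + 5)*(k + 7)*(k + 10)/(24*(2*k + 11)) gives s_k = k*(-k - 10)/(24*(k**2 + 10*k + 24)).
Δs = (-2*k - 11)/(k**4 + 22*k**3 + 179*k**2 + 638*k + 840), as required.
Sum = s_(9) − s_(2); s_(9) = -19/520, s_(2) = -1/48 ⇒ -49/3120.

Σ = -49/3120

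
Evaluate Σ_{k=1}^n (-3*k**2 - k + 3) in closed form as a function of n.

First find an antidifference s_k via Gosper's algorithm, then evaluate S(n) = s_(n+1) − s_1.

Ratio r(k) = (k + 3*(k + 1)**2 - 2)/(3*k**2 + k - 3).
Normal form (A,B,C) = (1, 1, k**2 + k/3 - 1).
Need (1)·f(k+1) − (1)·f(k) = k**2 + k/3 - 1.
deg f ≤ 3 (via 0,0,2).
Coefficient equations give f(k) = k*(k**2 - k - 3)/3.
So s_k = (B(k−1)f/C)·t_k = (k*(k**2 - k - 3)/(3*k**2 + k - 3))·t_k = k*(-k**2 + k + 3).
Verify: -3*k**2 - k + 3 matches t_k.
s_(n+1) = -n**3 - 2*n**2 + 2*n + 3 and s_(1) = 3, so S(n) = n*(-n**2 - 2*n + 2).

S(n) = n*(-n**2 - 2*n + 2)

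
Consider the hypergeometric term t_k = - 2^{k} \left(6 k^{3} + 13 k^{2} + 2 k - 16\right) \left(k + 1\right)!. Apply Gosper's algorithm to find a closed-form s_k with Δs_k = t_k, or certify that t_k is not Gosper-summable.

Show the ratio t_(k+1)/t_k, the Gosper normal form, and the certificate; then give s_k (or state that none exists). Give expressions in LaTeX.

Compute t_(k+1)/t_k: get 2*(6*k**4 + 43*k**3 + 108*k**2 + 97*k + 10)/(6*k**3 + 13*k**2 + 2*k - 16).
A = 2*k + 4, B = 1, C = k**3 + 13*k**2/6 + k/3 - 8/3.
f must satisfy (2*k + 4)·f(k+1) − (1)·f(k) = k**3 + 13*k**2/6 + k/3 - 8/3.
deg f ≤ 2 (via 1,0,3).
Solving with deg f ≤ 2: f(k) = (k - 2)*(3*k + 2)/6.
So s_k = (B(k−1)f/C)·t_k = ((k - 2)*(3*k + 2)/(6*k**3 + 13*k**2 + 2*k - 16))·t_k = -2**k*(k - 2)*(3*k + 2)*factorial(k + 1).
s_(k+1) − s_k = -2**k*(6*k**3 + 13*k**2 + 2*k - 16)*factorial(k + 1) = t_k.

s_k = - 2^{k} \left(k - 2\right) \left(3 k + 2\right) \left(k + 1\right)!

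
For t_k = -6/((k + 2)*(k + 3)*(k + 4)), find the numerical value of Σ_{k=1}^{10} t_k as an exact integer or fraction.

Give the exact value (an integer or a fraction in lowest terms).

Σ = -85/364

t_(k+1)/t_k = (k + 2)/(k + 5).
Factor: A=k + 2; B=k + 5; C=1.
Need (k + 2)·f(k+1) − (k + 4)·f(k) = 1.
Degrees (1,1,0) ⇒ d ≤ 2.
Solve for f: f(k) = k*(k + 5)/12 (degree 2 ≤ 2).
So s_k = (B(k−1)f/C)·t_k = (k*(k + 4)*(k + 5)/12)·t_k = k*(-k - 5)/(2*(k + 2)*(k + 3)).
s_(k+1) − s_k = -6/(k**3 + 9*k**2 + 26*k + 24) = t_k.
Telescoping: Σ = s_(11) − s_(1) = -44/91 − (-1/4) = -85/364.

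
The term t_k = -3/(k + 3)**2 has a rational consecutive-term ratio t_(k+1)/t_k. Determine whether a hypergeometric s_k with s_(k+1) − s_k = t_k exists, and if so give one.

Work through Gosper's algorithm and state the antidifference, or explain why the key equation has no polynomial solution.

none (Gosper's algorithm certifies no s_k)

r(k) = (k + 3)**2/(k + 4)**2 after simplifying.
So A=k**2 + 6*k + 9 and B=k**2 + 8*k + 16, with C=1.
Solve (k**2 + 6*k + 9)·f(k+1) − (k**2 + 6*k + 9)·f(k) = 1.
Bound: deg f ≤ 0.
Put f(k) = c0: A·f(k+1) − B(k−1)·f(k) − C = -1; need -1 = 0 — inconsistent ⇒ no f, not summable.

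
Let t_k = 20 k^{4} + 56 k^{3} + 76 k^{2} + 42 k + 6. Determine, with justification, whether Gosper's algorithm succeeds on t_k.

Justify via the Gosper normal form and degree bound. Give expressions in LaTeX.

The ratio is (10*k**4 + 68*k**3 + 182*k**2 + 221*k + 100)/(10*k**4 + 28*k**3 + 38*k**2 + 21*k + 3).
Factor: A=1; B=1; C=k**4 + 14*k**3/5 + 19*k**2/5 + 21*k/10 + 3/10.
Key eq: (1)·f(k+1) = (1)·f(k) + (k**4 + 14*k**3/5 + 19*k**2/5 + 21*k/10 + 3/10).
Degrees (0,0,4) ⇒ d ≤ 5.
Coefficient equations give f(k) = k*(4*k**4 + 4*k**3 + 4*k**2 - 3*k - 3)/20.
Certificate R = B(k−1)f/C = k*(4*k**4 + 4*k**3 + 4*k**2 - 3*k - 3)/(2*(10*k**4 + 28*k**3 + 38*k**2 + 21*k + 3)) gives s_k = k*(4*k**4 + 4*k**3 + 4*k**2 - 3*k - 3).
Δs = 20*k**4 + 56*k**3 + 76*k**2 + 42*k + 6, as required.

Yes. s_k = k \left(4 k^{4} + 4 k^{3} + 4 k^{2} - 3 k - 3\right).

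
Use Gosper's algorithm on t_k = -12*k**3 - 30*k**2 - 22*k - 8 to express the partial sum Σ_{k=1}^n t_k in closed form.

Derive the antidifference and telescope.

S(n) = n*(-3*n**3 - 16*n**2 - 29*n - 24)

Step 1: r(k) = (6*k**3 + 33*k**2 + 59*k + 36)/(6*k**3 + 15*k**2 + 11*k + 4).
Normal form (A,B,C) = (1, 1, k**3 + 5*k**2/2 + 11*k/6 + 2/3).
Key eq: (1)·f(k+1) = (1)·f(k) + (k**3 + 5*k**2/2 + 11*k/6 + 2/3).
Bound: deg f ≤ 4.
Solve for f: f(k) = k*(3*k**3 + 4*k**2 - k + 2)/12 (degree 4 ≤ 4).
R(k) = B(k−1)·f(k)/C(k) = k*(3*k**3 + 4*k**2 - k + 2)/(2*(6*k**3 + 15*k**2 + 11*k + 4)); s_k = R·t_k = k*(-3*k**3 - 4*k**2 + k - 2).
Verify: -12*k**3 - 30*k**2 - 22*k - 8 matches t_k.
Σ_(k=1)^n t_k = s_(n+1) − s_(1) = (-3*n**4 - 16*n**3 - 29*n**2 - 24*n - 8) − (-8), i.e. n*(-3*n**3 - 16*n**2 - 29*n - 24).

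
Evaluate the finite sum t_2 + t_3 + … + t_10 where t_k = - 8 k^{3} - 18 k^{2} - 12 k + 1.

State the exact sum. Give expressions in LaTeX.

The ratio is (8*k**3 + 42*k**2 + 72*k + 37)/(8*k**3 + 18*k**2 + 12*k - 1).
Take A(k)=1, B(k)=1, C(k)=k**3 + 9*k**2/4 + 3*k/2 - 1/8.
Key eq: (1)·f(k+1) = (1)·f(k) + (k**3 + 9*k**2/4 + 3*k/2 - 1/8).
From deg A=0, deg B=0, deg C=3: d=4.
A polynomial solution: f(k) = k*(2*k**3 + 2*k**2 - k - 4)/8.
So s_k = (B(k−1)f/C)·t_k = (k*(2*k**3 + 2*k**2 - k - 4)/(8*k**3 + 18*k**2 + 12*k - 1))·t_k = k*(-2*k**3 - 2*k**2 + k + 4).
s_(k+1) − s_k = -8*k**3 - 18*k**2 - 12*k + 1 = t_k.
Telescoping: Σ = s_(11) − s_(2) = -31779 − (-36) = -31743.

Σ = -31743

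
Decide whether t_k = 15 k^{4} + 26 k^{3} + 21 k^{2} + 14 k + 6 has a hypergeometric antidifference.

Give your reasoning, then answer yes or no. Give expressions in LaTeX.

The ratio is (15*k**4 + 86*k**3 + 189*k**2 + 194*k + 82)/(15*k**4 + 26*k**3 + 21*k**2 + 14*k + 6).
Factor: A=1; B=1; C=k**4 + 26*k**3/15 + 7*k**2/5 + 14*k/15 + 2/5.
Key eq: (1)·f(k+1) = (1)·f(k) + (k**4 + 26*k**3/15 + 7*k**2/5 + 14*k/15 + 2/5).
From deg A=0, deg B=0, deg C=4: d=5.
Solve for f: f(k) = k*(3*k**4 - k**3 - k**2 + 3*k + 2)/15 (degree 5 ≤ 5).
R(k) = B(k−1)·f(k)/C(k) = k*(3*k**4 - k**3 - k**2 + 3*k + 2)/(15*k**4 + 26*k**3 + 21*k**2 + 14*k + 6); s_k = R·t_k = k*(3*k**4 - k**3 - k**2 + 3*k + 2).
s_(k+1) − s_k = 15*k**4 + 26*k**3 + 21*k**2 + 14*k + 6 = t_k.

Yes. s_k = k \left(3 k^{4} - k^{3} - k^{2} + 3 k + 2\right).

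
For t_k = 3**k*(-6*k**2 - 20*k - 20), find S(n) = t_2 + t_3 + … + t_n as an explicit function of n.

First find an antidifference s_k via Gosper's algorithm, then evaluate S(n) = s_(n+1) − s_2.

S(n) = -9*3**n*n**2 - 21*3**n*n - 24*3**n + 162

Compute t_(k+1)/t_k: get 3*(3*k**2 + 16*k + 23)/(3*k**2 + 10*k + 10).
A = 3, B = 1, C = k**2 + 10*k/3 + 10/3.
Key eq: (3)·f(k+1) = (1)·f(k) + (k**2 + 10*k/3 + 10/3).
Degrees (0,0,2) ⇒ d ≤ 2.
Solving with deg f ≤ 2: f(k) = (3*k**2 + k + 4)/6.
Get s_k = R·t_k = 3**k*(-3*k**2 - k - 4) with R(k) = B(k−1)f(k)/C(k) = (3*k**2 + k + 4)/(2*(3*k**2 + 10*k + 10)).
Check: Δs_k = 3**k*(-6*k**2 - 20*k - 20). ✓
s_(n+1) = 3**(n + 1)*(-3*n**2 - 7*n - 8) and s_(2) = -162, so S(n) = -9*3**n*n**2 - 21*3**n*n - 24*3**n + 162.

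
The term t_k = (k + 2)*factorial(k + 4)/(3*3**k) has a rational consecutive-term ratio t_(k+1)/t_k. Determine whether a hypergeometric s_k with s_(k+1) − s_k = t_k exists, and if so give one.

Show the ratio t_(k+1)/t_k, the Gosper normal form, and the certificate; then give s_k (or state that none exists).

t_(k+1)/t_k = (k + 3)*(k + 5)/(3*(k + 2)).
Factor: A=k/3 + 5/3; B=1; C=k + 2.
f must satisfy (k/3 + 5/3)·f(k+1) − (1)·f(k) = k + 2.
deg f ≤ 0 (via 1,0,1).
A polynomial solution: f(k) = 3.
Certificate R = B(k−1)f/C = 3/(k + 2) gives s_k = factorial(k + 4)/3**k.
s_(k+1) − s_k = (k + 2)*factorial(k + 4)/(3*3**k) = t_k.

s_k = factorial(k + 4)/3**k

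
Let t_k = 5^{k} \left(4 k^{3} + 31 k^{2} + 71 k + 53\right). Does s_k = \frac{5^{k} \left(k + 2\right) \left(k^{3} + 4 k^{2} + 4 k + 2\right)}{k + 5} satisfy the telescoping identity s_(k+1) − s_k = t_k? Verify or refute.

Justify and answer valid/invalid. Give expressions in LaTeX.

Invalid: residual \frac{5^{k} \left(- 12 k^{4} - 150 k^{3} - 666 k^{2} - 1212 k - 789\right)}{k^{2} + 11 k + 30} ≠ 0.

s_(k+1) = 5**(k + 1)*(k**4 + 10*k**3 + 36*k**2 + 56*k + 33)/(k + 6)
s_(k+1) − s_k = 5**k*(4*k**5 + 63*k**4 + 382*k**3 + 1098*k**2 + 1501*k + 801)/(k**2 + 11*k + 30)
(s_(k+1) − s_k) − t_k = 5**k*(-12*k**4 - 150*k**3 - 666*k**2 - 1212*k - 789)/(k**2 + 11*k + 30)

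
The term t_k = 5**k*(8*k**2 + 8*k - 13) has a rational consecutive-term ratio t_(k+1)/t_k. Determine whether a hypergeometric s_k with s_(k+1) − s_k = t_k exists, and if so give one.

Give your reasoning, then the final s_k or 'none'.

s_k = 5**k*(2*k**2 - 3*k - 2)

r(k) = 5*(8*k**2 + 24*k + 3)/(8*k**2 + 8*k - 13) after simplifying.
Take A(k)=5, B(k)=1, C(k)=k**2 + k - 13/8.
f must satisfy (5)·f(k+1) − (1)·f(k) = k**2 + k - 13/8.
Degrees (0,0,2) ⇒ d ≤ 2.
A polynomial solution: f(k) = (k - 2)*(2*k + 1)/8.
Certificate R = B(k−1)f/C = (k - 2)*(2*k + 1)/(8*k**2 + 8*k - 13) gives s_k = 5**k*(2*k**2 - 3*k - 2).
Check: Δs_k = 5**k*(8*k**2 + 8*k - 13). ✓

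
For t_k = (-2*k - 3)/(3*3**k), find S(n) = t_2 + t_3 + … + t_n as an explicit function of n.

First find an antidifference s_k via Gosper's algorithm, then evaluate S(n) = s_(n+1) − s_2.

S(n) = 3**(-n - 2)*(-4*3**n + 3*n + 9)

The ratio is (2*k + 5)/(3*(2*k + 3)).
So A=1/3 and B=1, with C=k + 3/2.
Solve (1/3)·f(k+1) − (1)·f(k) = k + 3/2.
Degrees (0,0,1) ⇒ d ≤ 1.
Coefficient equations give f(k) = -3*(k + 2)/2.
R(k) = B(k−1)·f(k)/C(k) = -3*(k + 2)/(2*k + 3); s_k = R·t_k = (k + 2)/3**k.
s_(k+1) − s_k = (-2*k - 3)/(3*3**k) = t_k.
s_(n+1) = 3**(-n - 1)*(n + 3) and s_(2) = 4/9, so S(n) = 3**(-n - 2)*(-4*3**n + 3*n + 9).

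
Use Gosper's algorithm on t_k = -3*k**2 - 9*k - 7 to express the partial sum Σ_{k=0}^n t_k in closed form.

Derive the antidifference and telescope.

S(n) = -n**3 - 6*n**2 - 12*n - 7

Compute t_(k+1)/t_k: get (3*k**2 + 15*k + 19)/(3*k**2 + 9*k + 7).
Factor: A=1; B=1; C=k**2 + 3*k + 7/3.
Need (1)·f(k+1) − (1)·f(k) = k**2 + 3*k + 7/3.
Degrees (0,0,2) ⇒ d ≤ 3.
Coefficient equations give f(k) = k*(k**2 + 3*k + 3)/3.
So s_k = (B(k−1)f/C)·t_k = (k*(k**2 + 3*k + 3)/(3*k**2 + 9*k + 7))·t_k = k*(-k**2 - 3*k - 3).
Check: Δs_k = -3*k**2 - 9*k - 7. ✓
Σ_(k=0)^n t_k = s_(n+1) − s_(0) = (-n**3 - 6*n**2 - 12*n - 7) − (0), i.e. -n**3 - 6*n**2 - 12*n - 7.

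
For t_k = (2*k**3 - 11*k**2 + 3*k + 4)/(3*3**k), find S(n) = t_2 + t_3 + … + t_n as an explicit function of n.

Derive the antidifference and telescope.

Ratio r(k) = (2*k**3 - 5*k**2 - 13*k - 2)/(3*(2*k**3 - 11*k**2 + 3*k + 4)).
Normal form (A,B,C) = (1/3, 1, k**3 - 11*k**2/2 + 3*k/2 + 2).
f must satisfy (1/3)·f(k+1) − (1)·f(k) = k**3 - 11*k**2/2 + 3*k/2 + 2.
Bound: deg f ≤ 3.
A polynomial solution: f(k) = -3*k*(k**2 - 4*k - 1)/2.
Then R = B(k−1)f/C = -3*k*(k**2 - 4*k - 1)/(2*k**3 - 11*k**2 + 3*k + 4), so s_k = R(k)·t_k = k*(-k**2 + 4*k + 1)/3**k.
Δs = (2*k**3 - 11*k**2 + 3*k + 4)/(3*3**k), as required.
s_(n+1) = 3**(-n - 1)*(-n**3 + n**2 + 6*n + 4) and s_(2) = 10/9, so S(n) = 3**(-n - 2)*(-10*3**n - 3*n**3 + 3*n**2 + 18*n + 12).

S(n) = 3**(-n - 2)*(-10*3**n - 3*n**3 + 3*n**2 + 18*n + 12)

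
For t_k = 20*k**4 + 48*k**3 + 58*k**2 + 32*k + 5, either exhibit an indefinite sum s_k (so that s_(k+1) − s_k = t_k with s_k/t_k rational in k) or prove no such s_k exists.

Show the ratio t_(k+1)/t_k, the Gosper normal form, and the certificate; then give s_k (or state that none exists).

t_(k+1)/t_k = (20*k**4 + 128*k**3 + 322*k**2 + 372*k + 163)/(20*k**4 + 48*k**3 + 58*k**2 + 32*k + 5).
Gosper form: A/B · C(k+1)/C(k) with A=1, B=1, C=k**4 + 12*k**3/5 + 29*k**2/10 + 8*k/5 + 1/4.
Key eq: (1)·f(k+1) = (1)·f(k) + (k**4 + 12*k**3/5 + 29*k**2/10 + 8*k/5 + 1/4).
Degrees (0,0,4) ⇒ d ≤ 5.
Solving with deg f ≤ 5: f(k) = k*(2*k**2 - 1)*(2*k**2 + k + 2)/20.
Certificate R = B(k−1)f/C = k*(2*k**2 - 1)*(2*k**2 + k + 2)/(20*k**4 + 48*k**3 + 58*k**2 + 32*k + 5) gives s_k = k*(4*k**4 + 2*k**3 + 2*k**2 - k - 2).
s_(k+1) − s_k = 20*k**4 + 48*k**3 + 58*k**2 + 32*k + 5 = t_k.

s_k = k*(4*k**4 + 2*k**3 + 2*k**2 - k - 2)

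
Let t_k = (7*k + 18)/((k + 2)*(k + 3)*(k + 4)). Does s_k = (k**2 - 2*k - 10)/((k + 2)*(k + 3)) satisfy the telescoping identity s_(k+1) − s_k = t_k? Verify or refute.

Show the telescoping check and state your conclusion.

s_(k+1) = (k**2 - 11)/(k**2 + 7*k + 12)
s_(k+1) − s_k = (7*k + 18)/(k**3 + 9*k**2 + 26*k + 24)
(s_(k+1) − s_k) − t_k = 0

Valid: the claim telescopes to t_k.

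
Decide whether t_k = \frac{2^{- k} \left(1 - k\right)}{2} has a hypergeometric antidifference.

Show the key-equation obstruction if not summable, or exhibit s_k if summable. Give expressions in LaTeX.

Yes. s_k = 2^{- k} k.

t_(k+1)/t_k = k/(2*(k - 1)).
Gosper form: A/B · C(k+1)/C(k) with A=1/2, B=1, C=k - 1.
Solve (1/2)·f(k+1) − (1)·f(k) = k - 1.
Degrees (0,0,1) ⇒ d ≤ 1.
A polynomial solution: f(k) = -2*k.
So s_k = (B(k−1)f/C)·t_k = (-2*k/(k - 1))·t_k = k/2**k.
s_(k+1) − s_k = (1 - k)/(2*2**k) = t_k.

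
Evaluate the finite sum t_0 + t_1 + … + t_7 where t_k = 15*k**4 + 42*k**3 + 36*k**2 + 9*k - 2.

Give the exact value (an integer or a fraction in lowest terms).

t_(k+1)/t_k = (15*k**4 + 102*k**3 + 252*k**2 + 267*k + 100)/(15*k**4 + 42*k**3 + 36*k**2 + 9*k - 2).
A = 1, B = 1, C = k**4 + 14*k**3/5 + 12*k**2/5 + 3*k/5 - 2/15.
Need (1)·f(k+1) − (1)·f(k) = k**4 + 14*k**3/5 + 12*k**2/5 + 3*k/5 - 2/15.
Degrees (0,0,4) ⇒ d ≤ 5.
Solving with deg f ≤ 5: f(k) = k*(3*k**4 + 3*k**3 - 4*k**2 - 3*k - 1)/15.
Get s_k = R·t_k = k*(3*k**4 + 3*k**3 - 4*k**2 - 3*k - 1) with R(k) = B(k−1)f(k)/C(k) = k*(3*k**4 + 3*k**3 - 4*k**2 - 3*k - 1)/(15*k**4 + 42*k**3 + 36*k**2 + 9*k - 2).
Δs = 15*k**4 + 42*k**3 + 36*k**2 + 9*k - 2, as required.
Sum = s_(8) − s_(0); s_(8) = 108344, s_(0) = 0 ⇒ 108344.

Σ = 108344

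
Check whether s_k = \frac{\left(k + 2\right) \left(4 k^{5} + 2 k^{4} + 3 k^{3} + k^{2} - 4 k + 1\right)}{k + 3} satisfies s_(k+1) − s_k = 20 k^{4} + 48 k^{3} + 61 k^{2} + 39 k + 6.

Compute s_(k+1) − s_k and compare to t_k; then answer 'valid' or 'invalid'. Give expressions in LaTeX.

Invalid: residual \frac{- 16 k^{5} - 106 k^{4} - 202 k^{3} - 221 k^{2} - 127 k - 17}{k^{2} + 7 k + 12} ≠ 0.

s_(k+1) = (4*k**6 + 34*k**5 + 117*k**4 + 215*k**3 + 221*k**2 + 112*k + 21)/(k + 4)
s_(k+1) − s_k = (20*k**6 + 172*k**5 + 531*k**4 + 840*k**3 + 790*k**2 + 383*k + 55)/(k**2 + 7*k + 12)
(s_(k+1) − s_k) − t_k = (-16*k**5 - 106*k**4 - 202*k**3 - 221*k**2 - 127*k - 17)/(k**2 + 7*k + 12)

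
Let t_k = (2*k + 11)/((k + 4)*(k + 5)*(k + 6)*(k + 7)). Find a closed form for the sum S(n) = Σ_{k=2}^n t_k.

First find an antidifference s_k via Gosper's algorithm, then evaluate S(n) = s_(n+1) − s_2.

S(n) = (n**2 + 12*n - 13)/(48*(n**2 + 12*n + 35))

The ratio is (k + 4)*(2*k + 13)/((k + 8)*(2*k + 11)).
Take A(k)=k + 4, B(k)=k + 8, C(k)=k + 11/2.
Set up (k + 4)·f(k+1) − (k + 7)·f(k) − (k + 11/2) = 0.
deg f ≤ 3 (via 1,1,1).
Match coefficients ⇒ f(k) = k*(k + 5)*(k + 10)/48.
So s_k = (B(k−1)f/C)·t_k = (k*(k + 5)*(k + 7)*(k + 10)/(24*(2*k + 11)))·t_k = k*(k + 10)/(24*(k**2 + 10*k + 24)).
Δs = (2*k + 11)/(k**4 + 22*k**3 + 179*k**2 + 638*k + 840), as required.
Telescope: S(n) = s_(n+1) − s_(2) = (n**2 + 12*n + 11)/(24*(n**2 + 12*n + 35)) − (1/48) = (n**2 + 12*n - 13)/(48*(n**2 + 12*n + 35)).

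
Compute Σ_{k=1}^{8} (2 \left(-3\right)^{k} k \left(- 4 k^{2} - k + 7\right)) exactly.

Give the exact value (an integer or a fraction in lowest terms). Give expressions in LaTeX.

Compute t_(k+1)/t_k: get 3*(-4*k**3 - 13*k**2 - 7*k + 2)/(k*(4*k**2 + k - 7)).
Take A(k)=-3, B(k)=1, C(k)=k**3 + k**2/4 - 7*k/4.
Set up (-3)·f(k+1) − (1)·f(k) − (k**3 + k**2/4 - 7*k/4) = 0.
From deg A=0, deg B=0, deg C=3: d=3.
Coefficient equations give f(k) = -(2*k**3 - 4*k**2 - 2*k + 3)/8.
So s_k = (B(k−1)f/C)·t_k = (-(2*k**3 - 4*k**2 - 2*k + 3)/(2*k*(4*k**2 + k - 7)))·t_k = (-3)**k*(2*k**3 - 4*k**2 - 2*k + 3).
Δs = 2*(-3)**k*k*(-4*k**2 - k + 7), as required.
Evaluate s at k=9 and k=1: -22025277 and 3; difference -22025280.

Σ = -22025280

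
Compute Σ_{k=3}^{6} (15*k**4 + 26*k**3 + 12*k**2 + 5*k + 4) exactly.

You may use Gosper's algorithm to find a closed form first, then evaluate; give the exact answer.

Σ = 46240

Ratio r(k) = (15*k**4 + 86*k**3 + 180*k**2 + 167*k + 62)/(15*k**4 + 26*k**3 + 12*k**2 + 5*k + 4).
Normal form (A,B,C) = (1, 1, k**4 + 26*k**3/15 + 4*k**2/5 + k/3 + 4/15).
f must satisfy (1)·f(k+1) − (1)·f(k) = k**4 + 26*k**3/15 + 4*k**2/5 + k/3 + 4/15.
deg f ≤ 5 (via 0,0,4).
Solve for f: f(k) = k*(k + 1)*(3*k**3 - 4*k**2 + 3)/15 (degree 5 ≤ 5).
R(k) = B(k−1)·f(k)/C(k) = k*(3*k**3 - 4*k**2 + 3)/(15*k**3 + 11*k**2 + k + 4); s_k = R·t_k = k*(3*k**4 - k**3 - 4*k**2 + 3*k + 3).
s_(k+1) − s_k = 15*k**4 + 26*k**3 + 12*k**2 + 5*k + 4 = t_k.
Evaluate s at k=7 and k=3: 46816 and 576; difference 46240.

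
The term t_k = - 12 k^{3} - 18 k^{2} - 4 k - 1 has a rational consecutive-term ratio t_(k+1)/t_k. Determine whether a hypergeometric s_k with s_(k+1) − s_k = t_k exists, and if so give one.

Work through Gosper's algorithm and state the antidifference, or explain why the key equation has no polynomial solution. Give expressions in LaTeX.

r(k) = (12*k**3 + 54*k**2 + 76*k + 35)/(12*k**3 + 18*k**2 + 4*k + 1) after simplifying.
So A=1 and B=1, with C=k**3 + 3*k**2/2 + k/3 + 1/12.
f must satisfy (1)·f(k+1) − (1)·f(k) = k**3 + 3*k**2/2 + k/3 + 1/12.
Bound: deg f ≤ 4.
Match coefficients ⇒ f(k) = k*(3*k**3 - 4*k + 2)/12.
So s_k = (B(k−1)f/C)·t_k = (k*(3*k**3 - 4*k + 2)/(12*k**3 + 18*k**2 + 4*k + 1))·t_k = k*(-3*k**3 + 4*k - 2).
Verify: -12*k**3 - 18*k**2 - 4*k - 1 matches t_k.

s_k = k \left(- 3 k^{3} + 4 k - 2\right)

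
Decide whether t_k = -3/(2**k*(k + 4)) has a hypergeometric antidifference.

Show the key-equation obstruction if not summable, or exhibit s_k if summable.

Step 1: r(k) = (k + 4)/(2*(k + 5)).
Factor: A=k/2 + 2; B=k + 5; C=1.
Solve (k/2 + 2)·f(k+1) − (k + 4)·f(k) = 1.
Bound: deg f ≤ -1.
deg f ≤ -1 is impossible — no certificate.

No; the degree bound rules out any f.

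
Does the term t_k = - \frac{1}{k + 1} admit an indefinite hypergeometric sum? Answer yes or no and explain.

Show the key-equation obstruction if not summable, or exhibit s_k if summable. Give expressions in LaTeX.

Compute t_(k+1)/t_k: get (k + 1)/(k + 2).
A = k + 1, B = k + 2, C = 1.
Set up (k + 1)·f(k+1) − (k + 1)·f(k) − (1) = 0.
d = 0 from the (1,1,0) case.
Generic f = c0 gives residual -1; -1 = 0 cannot hold, so t_k is not Gosper-summable.

No — t_k has no hypergeometric antidifference.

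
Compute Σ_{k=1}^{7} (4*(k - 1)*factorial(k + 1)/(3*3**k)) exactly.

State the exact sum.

Σ = 17704/81

r(k) = k*(k + 2)/(3*(k - 1)) after simplifying.
A = k/3 + 2/3, B = 1, C = k - 1.
Solve (k/3 + 2/3)·f(k+1) − (1)·f(k) = k - 1.
deg f ≤ 0 (via 1,0,1).
Solve for f: f(k) = 3 (degree 0 ≤ 0).
Certificate R = B(k−1)f/C = 3/(k - 1) gives s_k = 4*factorial(k + 1)/3**k.
Check: Δs_k = 4*(k - 1)*factorial(k + 1)/(3*3**k). ✓
Evaluate s at k=8 and k=1: 17920/81 and 8/3; difference 17704/81.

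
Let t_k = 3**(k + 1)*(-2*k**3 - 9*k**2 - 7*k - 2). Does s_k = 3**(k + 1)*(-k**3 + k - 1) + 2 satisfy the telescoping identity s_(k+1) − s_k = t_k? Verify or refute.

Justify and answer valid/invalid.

valid; difference matches t_k

s_(k+1) = 3**(k + 2)*(k - (k + 1)**3) + 2
s_(k+1) − s_k = 3**(k + 1)*(k**3 + 2*k - 3*(k + 1)**3 + 1)
(s_(k+1) − s_k) − t_k = 0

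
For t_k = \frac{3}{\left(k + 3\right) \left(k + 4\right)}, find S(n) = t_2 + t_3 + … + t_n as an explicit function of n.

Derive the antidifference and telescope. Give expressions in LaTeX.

S(n) = \frac{3 \left(n - 1\right)}{5 \left(n + 4\right)}

Compute t_(k+1)/t_k: get (k + 3)/(k + 5).
A = k + 3, B = k + 5, C = 1.
Need (k + 3)·f(k+1) − (k + 4)·f(k) = 1.
d = 1 from the (1,1,0) case.
A polynomial solution: f(k) = k/3.
So s_k = (B(k−1)f/C)·t_k = (k*(k + 4)/3)·t_k = k/(k + 3).
Check: Δs_k = 3/(k**2 + 7*k + 12). ✓
s_(n+1) = (n + 1)/(n + 4) and s_(2) = 2/5, so S(n) = 3*(n - 1)/(5*(n + 4)).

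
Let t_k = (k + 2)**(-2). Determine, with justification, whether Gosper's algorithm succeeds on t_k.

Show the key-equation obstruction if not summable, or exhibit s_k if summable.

No; the coefficient equations for f are inconsistent.

r(k) = (k + 2)**2/(k + 3)**2 after simplifying.
Take A(k)=k**2 + 4*k + 4, B(k)=k**2 + 6*k + 9, C(k)=1.
f must satisfy (k**2 + 4*k + 4)·f(k+1) − (k**2 + 4*k + 4)·f(k) = 1.
Degrees (2,2,0) ⇒ d ≤ 0.
Put f(k) = c0: A·f(k+1) − B(k−1)·f(k) − C = -1; need -1 = 0 — inconsistent ⇒ no f, not summable.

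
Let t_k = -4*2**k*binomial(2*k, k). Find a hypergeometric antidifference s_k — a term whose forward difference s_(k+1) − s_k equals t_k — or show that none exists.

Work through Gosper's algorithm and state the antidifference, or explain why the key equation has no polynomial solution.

The ratio is 4*(2*k + 1)/(k + 1).
Factor: A=8*k + 4; B=k + 1; C=1.
Key eq: (8*k + 4)·f(k+1) = (k)·f(k) + (1).
From deg A=1, deg B=1, deg C=0: d=-1.
d = -1 < 0 ⇒ no nonzero polynomial f; not summable.

not Gosper-summable; s_k does not exist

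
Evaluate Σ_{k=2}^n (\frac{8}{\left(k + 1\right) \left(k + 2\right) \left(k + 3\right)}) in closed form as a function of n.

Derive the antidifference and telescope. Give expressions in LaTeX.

S(n) = \frac{n^{2} + 5 n - 6}{3 \left(n^{2} + 5 n + 6\right)}

The ratio is (k + 1)/(k + 4).
Factor: A=k + 1; B=k + 4; C=1.
Solve (k + 1)·f(k+1) − (k + 3)·f(k) = 1.
From deg A=1, deg B=1, deg C=0: d=2.
A polynomial solution: f(k) = k*(k + 3)/4.
Then R = B(k−1)f/C = k*(k + 3)**2/4, so s_k = R(k)·t_k = 2*k*(k + 3)/((k + 1)*(k + 2)).
Δs = 8/(k**3 + 6*k**2 + 11*k + 6), as required.
Σ_(k=2)^n t_k = s_(n+1) − s_(2) = (2*(n**2 + 5*n + 4)/(n**2 + 5*n + 6)) − (5/3), i.e. (n**2 + 5*n - 6)/(3*(n**2 + 5*n + 6)).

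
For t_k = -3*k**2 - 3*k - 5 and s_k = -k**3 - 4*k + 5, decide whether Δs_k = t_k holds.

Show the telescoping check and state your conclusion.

valid; difference matches t_k

s_(k+1) = -4*k - (k + 1)**3 + 1
s_(k+1) − s_k = k**3 - (k + 1)**3 - 4
(s_(k+1) − s_k) − t_k = 0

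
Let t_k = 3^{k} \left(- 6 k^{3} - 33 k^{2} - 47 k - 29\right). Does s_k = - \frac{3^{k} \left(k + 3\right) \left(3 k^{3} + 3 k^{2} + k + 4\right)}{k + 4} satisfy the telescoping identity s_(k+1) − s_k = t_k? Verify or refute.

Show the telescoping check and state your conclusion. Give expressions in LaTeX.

s_(k+1) = -3**(k + 1)*(k + 4)*(k + 3*(k + 1)**3 + 3*(k + 1)**2 + 5)/(k + 5)
s_(k+1) − s_k = 3**k*(-6*k**5 - 81*k**4 - 410*k**3 - 936*k**2 - 985*k - 468)/(k**2 + 9*k + 20)
(s_(k+1) − s_k) − t_k = 3**k*(6*k**4 + 54*k**3 + 176*k**2 + 216*k + 112)/(k**2 + 9*k + 20)

Invalid: residual \frac{3^{k} \left(6 k^{4} + 54 k^{3} + 176 k^{2} + 216 k + 112\right)}{k^{2} + 9 k + 20} ≠ 0.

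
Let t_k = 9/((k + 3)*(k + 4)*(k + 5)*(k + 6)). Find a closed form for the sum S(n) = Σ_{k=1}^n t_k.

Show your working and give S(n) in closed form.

t_(k+1)/t_k = (k + 3)/(k + 7).
Factor: A=k + 3; B=k + 7; C=1.
f must satisfy (k + 3)·f(k+1) − (k + 6)·f(k) = 1.
Bound: deg f ≤ 3.
Coefficient equations give f(k) = k*(k**2 + 12*k + 47)/180.
Get s_k = R·t_k = k*(k**2 + 12*k + 47)/(20*(k + 3)*(k + 4)*(k + 5)) with R(k) = B(k−1)f(k)/C(k) = k*(k + 6)*(k**2 + 12*k + 47)/180.
Δs = 9/(k**4 + 18*k**3 + 119*k**2 + 342*k + 360), as required.
Evaluate: s_(n+1) = (n**3 + 15*n**2 + 74*n + 60)/(20*(n**3 + 15*n**2 + 74*n + 120)); subtract s_(1) = 1/40 ⇒ S(n) = n*(n**2 + 15*n + 74)/(40*(n**3 + 15*n**2 + 74*n + 120)).

S(n) = n*(n**2 + 15*n + 74)/(40*(n**3 + 15*n**2 + 74*n + 120))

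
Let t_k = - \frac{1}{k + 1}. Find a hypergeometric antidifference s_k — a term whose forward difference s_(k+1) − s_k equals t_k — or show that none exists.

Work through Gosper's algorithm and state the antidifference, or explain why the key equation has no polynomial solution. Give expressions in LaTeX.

r(k) = (k + 1)/(k + 2) after simplifying.
So A=k + 1 and B=k + 2, with C=1.
f must satisfy (k + 1)·f(k+1) − (k + 1)·f(k) = 1.
d = 0 from the (1,1,0) case.
f = c0 ⇒ A·f(k+1) − B(k−1)·f(k) − C = -1. The system {-1 = 0} is inconsistent; no antidifference.

none (Gosper's algorithm certifies no s_k)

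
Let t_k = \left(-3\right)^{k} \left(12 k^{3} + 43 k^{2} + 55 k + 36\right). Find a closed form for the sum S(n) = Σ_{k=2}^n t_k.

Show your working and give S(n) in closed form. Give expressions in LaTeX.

S(n) = 9 \left(-3\right)^{n} n^{3} + 39 \left(-3\right)^{n} n^{2} + 54 \left(-3\right)^{n} n + 33 \left(-3\right)^{n} + 405

r(k) = 3*(-12*k**3 - 79*k**2 - 177*k - 146)/(12*k**3 + 43*k**2 + 55*k + 36) after simplifying.
A = -3, B = 1, C = k**3 + 43*k**2/12 + 55*k/12 + 3.
Need (-3)·f(k+1) − (1)·f(k) = k**3 + 43*k**2/12 + 55*k/12 + 3.
deg f ≤ 3 (via 0,0,3).
Match coefficients ⇒ f(k) = -(3*k**3 + 4*k**2 + k + 3)/12.
Get s_k = R·t_k = (-3)**k*(-3*k**3 - 4*k**2 - k - 3) with R(k) = B(k−1)f(k)/C(k) = -(3*k**3 + 4*k**2 + k + 3)/(12*k**3 + 43*k**2 + 55*k + 36).
s_(k+1) − s_k = (-3)**k*(12*k**3 + 43*k**2 + 55*k + 36) = t_k.
s_(n+1) = 3*(-3)**n*(3*n**3 + 13*n**2 + 18*n + 11) and s_(2) = -405, so S(n) = 9*(-3)**n*n**3 + 39*(-3)**n*n**2 + 54*(-3)**n*n + 33*(-3)**n + 405.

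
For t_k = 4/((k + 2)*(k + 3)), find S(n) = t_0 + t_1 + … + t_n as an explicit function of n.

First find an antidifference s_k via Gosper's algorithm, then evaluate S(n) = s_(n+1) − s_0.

Ratio r(k) = (k + 2)/(k + 4).
A = k + 2, B = k + 4, C = 1.
Set up (k + 2)·f(k+1) − (k + 3)·f(k) − (1) = 0.
Degrees (1,1,0) ⇒ d ≤ 1.
Match coefficients ⇒ f(k) = k/2.
R(k) = B(k−1)·f(k)/C(k) = k*(k + 3)/2; s_k = R·t_k = 2*k/(k + 2).
Check: Δs_k = 4/(k**2 + 5*k + 6). ✓
s_(n+1) = 2*(n + 1)/(n + 3) and s_(0) = 0, so S(n) = 2*(n + 1)/(n + 3).

S(n) = 2*(n + 1)/(n + 3)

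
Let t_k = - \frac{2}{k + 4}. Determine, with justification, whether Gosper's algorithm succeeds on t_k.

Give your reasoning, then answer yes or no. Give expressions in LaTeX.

Ratio r(k) = (k + 4)/(k + 5).
A = k + 4, B = k + 5, C = 1.
Need (k + 4)·f(k+1) − (k + 4)·f(k) = 1.
From deg A=1, deg B=1, deg C=0: d=0.
Write f(k) = c0. Then LHS − RHS = -1, requiring -1 = 0: contradictory. No certificate.

No — the linear system for f has no solution.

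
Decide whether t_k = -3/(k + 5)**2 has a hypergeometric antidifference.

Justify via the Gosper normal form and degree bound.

No — the linear system for f has no solution.

t_(k+1)/t_k = (k + 5)**2/(k + 6)**2.
Normal form (A,B,C) = (k**2 + 10*k + 25, k**2 + 12*k + 36, 1).
Key eq: (k**2 + 10*k + 25)·f(k+1) = (k**2 + 10*k + 25)·f(k) + (1).
d = 0 from the (2,2,0) case.
Write f(k) = c0. Then LHS − RHS = -1, requiring -1 = 0: contradictory. No certificate.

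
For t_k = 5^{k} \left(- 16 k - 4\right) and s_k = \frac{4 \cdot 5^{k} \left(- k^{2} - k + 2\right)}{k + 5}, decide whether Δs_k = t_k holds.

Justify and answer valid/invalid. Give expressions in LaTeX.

Invalid: residual \frac{5^{k} \left(48 k^{2} + 240 k + 72\right)}{k^{2} + 11 k + 30} ≠ 0.

s_(k+1) = 20*5**k*k*(-k - 3)/(k + 6)
s_(k+1) − s_k = 5**k*(-16*k**3 - 132*k**2 - 284*k - 48)/(k**2 + 11*k + 30)
(s_(k+1) − s_k) − t_k = 5**k*(48*k**2 + 240*k + 72)/(k**2 + 11*k + 30)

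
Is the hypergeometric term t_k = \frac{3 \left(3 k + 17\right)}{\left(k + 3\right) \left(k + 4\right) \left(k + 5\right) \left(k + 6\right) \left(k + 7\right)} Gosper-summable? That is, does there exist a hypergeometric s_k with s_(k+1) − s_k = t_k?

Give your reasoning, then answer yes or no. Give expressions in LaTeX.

Compute t_(k+1)/t_k: get (k + 3)*(3*k + 20)/((k + 8)*(3*k + 17)).
A = k + 3, B = k + 8, C = k + 17/3.
Solve (k + 3)·f(k+1) − (k + 7)·f(k) = k + 17/3.
deg f ≤ 4 (via 1,1,1).
Match coefficients ⇒ f(k) = k*(k + 5)*(k**2 + 13*k + 54)/216.
So s_k = (B(k−1)f/C)·t_k = (k*(k + 5)*(k + 7)*(k**2 + 13*k + 54)/(72*(3*k + 17)))·t_k = k*(k**2 + 13*k + 54)/(24*(k**3 + 13*k**2 + 54*k + 72)).
Check: Δs_k = 3*(3*k + 17)/(k**5 + 25*k**4 + 245*k**3 + 1175*k**2 + 2754*k + 2520). ✓

Yes. s_k = \frac{k \left(k^{2} + 13 k + 54\right)}{24 \left(k^{3} + 13 k^{2} + 54 k + 72\right)}.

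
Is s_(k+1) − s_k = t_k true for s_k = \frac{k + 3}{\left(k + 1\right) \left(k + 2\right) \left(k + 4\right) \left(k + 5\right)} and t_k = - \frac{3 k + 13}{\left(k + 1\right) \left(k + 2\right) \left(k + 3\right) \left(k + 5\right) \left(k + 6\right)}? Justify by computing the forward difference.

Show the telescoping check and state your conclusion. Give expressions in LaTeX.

Invalid: residual \frac{2 \left(2 k + 7\right)}{k^{6} + 21 k^{5} + 175 k^{4} + 735 k^{3} + 1624 k^{2} + 1764 k + 720} ≠ 0.

s_(k+1) = (k + 4)/((k + 2)*(k + 3)*(k + 5)*(k + 6))
s_(k+1) − s_k = ((k + 1)*(k + 4)**2 - (k + 3)**2*(k + 6))/((k + 1)*(k + 2)*(k + 3)*(k + 4)*(k + 5)*(k + 6))
(s_(k+1) − s_k) − t_k = 2*(2*k + 7)/(k**6 + 21*k**5 + 175*k**4 + 735*k**3 + 1624*k**2 + 1764*k + 720)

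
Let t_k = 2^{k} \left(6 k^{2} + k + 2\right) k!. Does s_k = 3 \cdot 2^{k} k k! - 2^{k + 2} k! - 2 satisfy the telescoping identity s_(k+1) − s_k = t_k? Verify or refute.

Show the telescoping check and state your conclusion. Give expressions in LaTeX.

Valid — Δs_k = t_k.

s_(k+1) = 6*2**k*k**2*factorial(k) + 4*2**k*k*factorial(k) - 2*2**k*factorial(k) - 2
s_(k+1) − s_k = 2**k*(6*k**2 + k + 2)*factorial(k)
(s_(k+1) − s_k) − t_k = 0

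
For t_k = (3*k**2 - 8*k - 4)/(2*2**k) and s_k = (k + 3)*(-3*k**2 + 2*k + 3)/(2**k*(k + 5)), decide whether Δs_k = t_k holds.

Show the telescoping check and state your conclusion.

Invalid: residual (-3*k**3 - 13*k**2 + 48*k + 26)/(2**k*(k**2 + 11*k + 30)) ≠ 0.

s_(k+1) = (k + 4)*(2*k - 3*(k + 1)**2 + 5)/(2*2**k*(k + 6))
s_(k+1) − s_k = (3*k**4 + 19*k**3 - 28*k**2 - 188*k - 68)/(2*2**k*(k**2 + 11*k + 30))
(s_(k+1) − s_k) − t_k = (-3*k**3 - 13*k**2 + 48*k + 26)/(2**k*(k**2 + 11*k + 30))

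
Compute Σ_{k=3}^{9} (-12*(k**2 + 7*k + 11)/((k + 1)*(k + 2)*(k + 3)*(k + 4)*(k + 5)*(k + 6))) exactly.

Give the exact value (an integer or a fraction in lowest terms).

Σ = -217/11440

Step 1: r(k) = (k + 1)*(7*k + (k + 1)**2 + 18)/((k + 7)*(k**2 + 7*k + 11)).
Factor: A=k + 1; B=k + 7; C=k**2 + 7*k + 11.
Key eq: (k + 1)·f(k+1) = (k + 6)·f(k) + (k**2 + 7*k + 11).
From deg A=1, deg B=1, deg C=2: d=5.
A polynomial solution: f(k) = k*(k + 2)*(k + 4)*(k**2 + 9*k + 23)/45.
R(k) = B(k−1)·f(k)/C(k) = k*(k + 2)*(k + 4)*(k + 6)*(k**2 + 9*k + 23)/(45*(k**2 + 7*k + 11)); s_k = R·t_k = 4*k*(-k**2 - 9*k - 23)/(15*(k**3 + 9*k**2 + 23*k + 15)).
Δs = 12*(-k**2 - 7*k - 11)/(k**6 + 21*k**5 + 175*k**4 + 735*k**3 + 1624*k**2 + 1764*k + 720), as required.
Σ_(k=3)^(9) t_k = s_(10) − s_(3) = -568/2145 − (-59/240) = -217/11440.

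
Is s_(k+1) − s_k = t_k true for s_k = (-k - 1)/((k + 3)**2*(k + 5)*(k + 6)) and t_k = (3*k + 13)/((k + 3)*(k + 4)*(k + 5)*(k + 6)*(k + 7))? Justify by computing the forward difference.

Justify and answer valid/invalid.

Invalid: residual 2*(-4*k**2 - 33*k - 67)/(k**7 + 32*k**6 + 432*k**5 + 3190*k**4 + 13919*k**3 + 35898*k**2 + 50688*k + 30240) ≠ 0.

s_(k+1) = (-k - 2)/((k + 4)**2*(k + 6)*(k + 7))
s_(k+1) − s_k = ((k + 1)*(k + 4)**2*(k + 7) - (k + 2)*(k + 3)**2*(k + 5))/((k + 3)**2*(k + 4)**2*(k + 5)*(k + 6)*(k + 7))
(s_(k+1) − s_k) − t_k = 2*(-4*k**2 - 33*k - 67)/(k**7 + 32*k**6 + 432*k**5 + 3190*k**4 + 13919*k**3 + 35898*k**2 + 50688*k + 30240)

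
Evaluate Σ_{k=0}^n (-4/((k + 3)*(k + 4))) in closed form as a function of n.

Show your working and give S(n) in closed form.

t_(k+1)/t_k = (k + 3)/(k + 5).
Gosper form: A/B · C(k+1)/C(k) with A=k + 3, B=k + 5, C=1.
Key eq: (k + 3)·f(k+1) = (k + 4)·f(k) + (1).
deg f ≤ 1 (via 1,1,0).
Coefficient equations give f(k) = k/3.
R(k) = B(k−1)·f(k)/C(k) = k*(k + 4)/3; s_k = R·t_k = -4*k/(3*k + 9).
s_(k+1) − s_k = -4/(k**2 + 7*k + 12) = t_k.
s_(n+1) = 4*(-n - 1)/(3*(n + 4)) and s_(0) = 0, so S(n) = 4*(-n - 1)/(3*(n + 4)).

S(n) = 4*(-n - 1)/(3*(n + 4))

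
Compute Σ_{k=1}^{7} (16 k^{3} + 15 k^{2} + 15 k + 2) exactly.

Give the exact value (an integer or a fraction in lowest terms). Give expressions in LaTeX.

The ratio is (16*k**3 + 63*k**2 + 93*k + 48)/(16*k**3 + 15*k**2 + 15*k + 2).
Gosper form: A/B · C(k+1)/C(k) with A=1, B=1, C=k**3 + 15*k**2/16 + 15*k/16 + 1/8.
Need (1)·f(k+1) − (1)·f(k) = k**3 + 15*k**2/16 + 15*k/16 + 1/8.
Bound: deg f ≤ 4.
A polynomial solution: f(k) = k*(4*k - 3)*(k**2 + 1)/16.
R(k) = B(k−1)·f(k)/C(k) = k*(4*k - 3)*(k**2 + 1)/(16*k**3 + 15*k**2 + 15*k + 2); s_k = R·t_k = k*(4*k**3 - 3*k**2 + 4*k - 3).
s_(k+1) − s_k = 16*k**3 + 15*k**2 + 15*k + 2 = t_k.
Σ_(k=1)^(7) t_k = s_(8) − s_(1) = 15080 − (2) = 15078.

Σ = 15078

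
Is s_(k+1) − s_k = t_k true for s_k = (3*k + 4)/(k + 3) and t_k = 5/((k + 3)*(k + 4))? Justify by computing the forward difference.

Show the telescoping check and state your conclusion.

Valid: the claim telescopes to t_k.

s_(k+1) = (3*k + 7)/(k + 4)
s_(k+1) − s_k = 5/(k**2 + 7*k + 12)
(s_(k+1) − s_k) − t_k = 0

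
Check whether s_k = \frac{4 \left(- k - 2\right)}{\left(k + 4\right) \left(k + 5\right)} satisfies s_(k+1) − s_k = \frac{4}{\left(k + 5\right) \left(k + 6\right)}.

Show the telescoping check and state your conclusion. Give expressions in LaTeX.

s_(k+1) = 4*(-k - 3)/((k + 5)*(k + 6))
s_(k+1) − s_k = 4*k/(k**3 + 15*k**2 + 74*k + 120)
(s_(k+1) − s_k) − t_k = -16/(k**3 + 15*k**2 + 74*k + 120)

Invalid: residual - \frac{16}{k^{3} + 15 k^{2} + 74 k + 120} ≠ 0.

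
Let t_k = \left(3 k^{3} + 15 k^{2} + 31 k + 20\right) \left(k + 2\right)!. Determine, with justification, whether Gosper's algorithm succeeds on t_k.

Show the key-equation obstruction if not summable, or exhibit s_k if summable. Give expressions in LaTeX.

Yes. s_k = \left(3 k^{2} + 3 k + 1\right) \left(k + 2\right)!.

Ratio r(k) = (3*k**4 + 33*k**3 + 142*k**2 + 279*k + 207)/(3*k**3 + 15*k**2 + 31*k + 20).
Take A(k)=k + 3, B(k)=1, C(k)=k**3 + 5*k**2 + 31*k/3 + 20/3.
Set up (k + 3)·f(k+1) − (1)·f(k) − (k**3 + 5*k**2 + 31*k/3 + 20/3) = 0.
From deg A=1, deg B=0, deg C=3: d=2.
Solve for f: f(k) = (3*k**2 + 3*k + 1)/3 (degree 2 ≤ 2).
Get s_k = R·t_k = (3*k**2 + 3*k + 1)*factorial(k + 2) with R(k) = B(k−1)f(k)/C(k) = (3*k**2 + 3*k + 1)/(3*k**3 + 15*k**2 + 31*k + 20).
s_(k+1) − s_k = (3*k**3 + 15*k**2 + 31*k + 20)*factorial(k + 2) = t_k.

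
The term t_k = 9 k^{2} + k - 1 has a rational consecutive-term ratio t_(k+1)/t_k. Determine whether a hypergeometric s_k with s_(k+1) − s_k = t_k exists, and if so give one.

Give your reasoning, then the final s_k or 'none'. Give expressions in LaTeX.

t_(k+1)/t_k = (k + 9*(k + 1)**2)/(9*k**2 + k - 1).
So A=1 and B=1, with C=k**2 + k/9 - 1/9.
f must satisfy (1)·f(k+1) − (1)·f(k) = k**2 + k/9 - 1/9.
Degrees (0,0,2) ⇒ d ≤ 3.
Solving with deg f ≤ 3: f(k) = k**2*(3*k - 4)/9.
Get s_k = R·t_k = k**2*(3*k - 4) with R(k) = B(k−1)f(k)/C(k) = k**2*(3*k - 4)/(9*k**2 + k - 1).
Verify: 9*k**2 + k - 1 matches t_k.

s_k = k^{2} \left(3 k - 4\right)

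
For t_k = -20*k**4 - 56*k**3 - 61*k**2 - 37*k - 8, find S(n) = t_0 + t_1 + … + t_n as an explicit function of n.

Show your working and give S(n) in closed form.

S(n) = -4*n**5 - 24*n**4 - 55*n**3 - 63*n**2 - 36*n - 8

Compute t_(k+1)/t_k: get (20*k**4 + 136*k**3 + 349*k**2 + 407*k + 182)/(20*k**4 + 56*k**3 + 61*k**2 + 37*k + 8).
Normal form (A,B,C) = (1, 1, k**4 + 14*k**3/5 + 61*k**2/20 + 37*k/20 + 2/5).
Set up (1)·f(k+1) − (1)·f(k) − (k**4 + 14*k**3/5 + 61*k**2/20 + 37*k/20 + 2/5) = 0.
d = 5 from the (0,0,4) case.
Match coefficients ⇒ f(k) = k*(4*k**4 + 4*k**3 - k**2 + 2*k - 1)/20.
Certificate R = B(k−1)f/C = k*(4*k**4 + 4*k**3 - k**2 + 2*k - 1)/(20*k**4 + 56*k**3 + 61*k**2 + 37*k + 8) gives s_k = k*(-4*k**4 - 4*k**3 + k**2 - 2*k + 1).
Δs = -20*k**4 - 56*k**3 - 61*k**2 - 37*k - 8, as required.
Evaluate: s_(n+1) = -4*n**5 - 24*n**4 - 55*n**3 - 63*n**2 - 36*n - 8; subtract s_(0) = 0 ⇒ S(n) = -4*n**5 - 24*n**4 - 55*n**3 - 63*n**2 - 36*n - 8.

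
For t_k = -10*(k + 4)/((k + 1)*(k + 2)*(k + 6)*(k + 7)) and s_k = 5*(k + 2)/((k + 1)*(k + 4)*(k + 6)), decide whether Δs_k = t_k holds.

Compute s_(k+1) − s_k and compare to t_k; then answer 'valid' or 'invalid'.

s_(k+1) = 5*(k + 3)/((k + 2)*(k + 5)*(k + 7))
s_(k+1) − s_k = 10*(-k**3 - 10*k**2 - 31*k - 34)/(k**6 + 25*k**5 + 247*k**4 + 1219*k**3 + 3112*k**2 + 3796*k + 1680)
(s_(k+1) − s_k) − t_k = 10*(3*k**2 + 25*k + 46)/(k**6 + 25*k**5 + 247*k**4 + 1219*k**3 + 3112*k**2 + 3796*k + 1680)

Invalid: residual 10*(3*k**2 + 25*k + 46)/(k**6 + 25*k**5 + 247*k**4 + 1219*k**3 + 3112*k**2 + 3796*k + 1680) ≠ 0.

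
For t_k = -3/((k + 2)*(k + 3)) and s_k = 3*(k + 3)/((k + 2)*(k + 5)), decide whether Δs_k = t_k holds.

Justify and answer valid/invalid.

Invalid: residual 12*(k + 4)/(k**4 + 16*k**3 + 91*k**2 + 216*k + 180) ≠ 0.

s_(k+1) = 3*(k + 4)/((k + 3)*(k + 6))
s_(k+1) − s_k = 3*(-k**2 - 7*k - 14)/(k**4 + 16*k**3 + 91*k**2 + 216*k + 180)
(s_(k+1) − s_k) − t_k = 12*(k + 4)/(k**4 + 16*k**3 + 91*k**2 + 216*k + 180)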